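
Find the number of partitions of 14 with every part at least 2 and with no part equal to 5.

26

There are too many to list fully; the first 12 (by largest part) are:
14
12,2
11,3
10,4
10,2,2
9,3,2
8,6
8,4,2
8,3,3
8,2,2,2
7,7
7,4,3
…and 14 more, for 26 total.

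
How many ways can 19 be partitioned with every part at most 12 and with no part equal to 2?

A full systematic count gives 175.

175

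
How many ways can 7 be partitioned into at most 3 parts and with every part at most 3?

2

The partitions of 7 that satisfy the conditions:
3+3+1
3+2+2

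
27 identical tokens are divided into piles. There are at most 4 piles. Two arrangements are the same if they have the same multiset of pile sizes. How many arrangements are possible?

Direct enumeration gives 225 partitions.

225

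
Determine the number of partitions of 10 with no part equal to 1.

Enumerating:
10
8+2
7+3
6+4
6+2+2
5+5
5+3+2
4+4+2
4+3+3
4+2+2+2
3+3+2+2
2+2+2+2+2

12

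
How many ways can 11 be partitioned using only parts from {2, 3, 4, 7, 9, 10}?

7

The partitions of 11 that satisfy the conditions:
9, 2
7, 4
7, 2, 2
4, 4, 3
4, 3, 2, 2
3, 3, 3, 2
3, 2, 2, 2, 2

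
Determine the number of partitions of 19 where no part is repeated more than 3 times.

258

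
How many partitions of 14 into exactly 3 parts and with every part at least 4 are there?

The partitions of 14 that satisfy the conditions:
6 + 4 + 4
5 + 5 + 4
Counting gives 2.

2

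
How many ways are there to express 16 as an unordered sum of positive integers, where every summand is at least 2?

55

A partial list (first 12 by largest part):
16
14, 2
13, 3
12, 4
12, 2, 2
11, 5
11, 3, 2
10, 6
10, 4, 2
10, 3, 3
10, 2, 2, 2
9, 7
…and 43 more, for 55 total.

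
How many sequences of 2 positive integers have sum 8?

7

Equivalently, choose which 1 of the 7 gaps become plus signs: C(7,1) = 7.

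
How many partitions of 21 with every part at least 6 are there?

9

Enumerating:
21
15+6
14+7
13+8
12+9
11+10
9+6+6
8+7+6
7+7+7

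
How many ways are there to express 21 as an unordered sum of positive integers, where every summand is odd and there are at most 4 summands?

13

They are:
21
19 + 1 + 1
17 + 3 + 1
15 + 5 + 1
15 + 3 + 3
13 + 7 + 1
13 + 5 + 3
11 + 9 + 1
11 + 7 + 3
11 + 5 + 5
9 + 9 + 3
9 + 7 + 5
7 + 7 + 7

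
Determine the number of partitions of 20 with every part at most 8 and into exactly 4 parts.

23

They are:
8 + 8 + 3 + 1
8 + 8 + 2 + 2
8 + 7 + 4 + 1
8 + 7 + 3 + 2
8 + 6 + 5 + 1
8 + 6 + 4 + 2
8 + 6 + 3 + 3
8 + 5 + 5 + 2
8 + 5 + 4 + 3
8 + 4 + 4 + 4
7 + 7 + 5 + 1
7 + 7 + 4 + 2
7 + 7 + 3 + 3
7 + 6 + 6 + 1
7 + 6 + 5 + 2
7 + 6 + 4 + 3
7 + 5 + 5 + 3
7 + 5 + 4 + 4
6 + 6 + 6 + 2
6 + 6 + 5 + 3
6 + 6 + 4 + 4
6 + 5 + 5 + 4
5 + 5 + 5 + 5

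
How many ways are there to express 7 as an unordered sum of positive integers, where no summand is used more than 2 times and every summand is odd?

Enumerating:
7
5, 1, 1
3, 3, 1

3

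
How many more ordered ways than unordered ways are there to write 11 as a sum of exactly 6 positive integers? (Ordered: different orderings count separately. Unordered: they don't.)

245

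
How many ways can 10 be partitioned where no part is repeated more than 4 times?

34

A partial list (first 12 by largest part):
10
1,9
2,8
1,1,8
3,7
1,2,7
1,1,1,7
4,6
1,3,6
2,2,6
1,1,2,6
1,1,1,1,6
…and 22 more, for 34 total.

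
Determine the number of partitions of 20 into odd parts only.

A partial list (first 12 by largest part):
19, 1
17, 3
17, 1, 1, 1
15, 5
15, 3, 1, 1
15, 1, 1, 1, 1, 1
13, 7
13, 5, 1, 1
13, 3, 3, 1
13, 3, 1, 1, 1, 1
13, 1, 1, 1, 1, 1, 1, 1
11, 9
…and 52 more, for 64 total.

64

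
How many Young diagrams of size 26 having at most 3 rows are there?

70

There are too many to list fully; the first 12 (by largest part) are:
26
25+1
24+2
24+1+1
23+3
23+2+1
22+4
22+3+1
22+2+2
21+5
21+4+1
21+3+2
…and 58 more, for 70 total.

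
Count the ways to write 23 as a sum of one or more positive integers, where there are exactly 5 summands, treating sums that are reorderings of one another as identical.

Systematic enumeration (by largest part, then next-largest, …) yields 141.

141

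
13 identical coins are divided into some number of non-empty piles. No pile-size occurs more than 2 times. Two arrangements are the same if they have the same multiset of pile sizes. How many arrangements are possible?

A partial list (first 12 by largest part):
13
1,12
2,11
1,1,11
3,10
1,2,10
4,9
1,3,9
2,2,9
1,1,2,9
5,8
1,4,8
…and 32 more, for 44 total.

44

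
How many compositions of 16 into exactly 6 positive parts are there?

By stars and bars with positive parts, the count is C(15,5) = 3003.

3003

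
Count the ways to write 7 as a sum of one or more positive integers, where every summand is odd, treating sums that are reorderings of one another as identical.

The partitions of 7 that satisfy the conditions:
7
5, 1, 1
3, 3, 1
3, 1, 1, 1, 1
1, 1, 1, 1, 1, 1, 1

5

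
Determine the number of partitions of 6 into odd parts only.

Enumerating:
1, 5
3, 3
1, 1, 1, 3
1, 1, 1, 1, 1, 1
Counting gives 4.

4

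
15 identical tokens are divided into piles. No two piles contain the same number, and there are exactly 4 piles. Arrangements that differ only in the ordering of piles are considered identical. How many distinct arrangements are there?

The partitions of 15 that satisfy the conditions:
9, 3, 2, 1
8, 4, 2, 1
7, 5, 2, 1
7, 4, 3, 1
6, 5, 3, 1
6, 4, 3, 2

6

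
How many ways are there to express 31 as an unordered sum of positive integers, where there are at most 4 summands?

321

Counting exhaustively, 321 partitions satisfy the conditions.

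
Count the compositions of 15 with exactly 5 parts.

1001

Equivalently, choose which 4 of the 14 gaps become plus signs: C(14,4) = 1001.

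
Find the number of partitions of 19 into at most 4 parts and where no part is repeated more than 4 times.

Counting exhaustively, 94 partitions satisfy the conditions.

94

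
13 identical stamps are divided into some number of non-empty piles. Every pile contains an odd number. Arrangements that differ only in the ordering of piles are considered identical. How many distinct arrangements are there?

They are:
13
11 + 1 + 1
9 + 3 + 1
9 + 1 + 1 + 1 + 1
7 + 5 + 1
7 + 3 + 3
7 + 3 + 1 + 1 + 1
7 + 1 + 1 + 1 + 1 + 1 + 1
5 + 5 + 3
5 + 5 + 1 + 1 + 1
5 + 3 + 3 + 1 + 1
5 + 3 + 1 + 1 + 1 + 1 + 1
5 + 1 + 1 + 1 + 1 + 1 + 1 + 1 + 1
3 + 3 + 3 + 3 + 1
3 + 3 + 3 + 1 + 1 + 1 + 1
3 + 3 + 1 + 1 + 1 + 1 + 1 + 1 + 1
3 + 1 + 1 + 1 + 1 + 1 + 1 + 1 + 1 + 1 + 1
1 + 1 + 1 + 1 + 1 + 1 + 1 + 1 + 1 + 1 + 1 + 1 + 1

18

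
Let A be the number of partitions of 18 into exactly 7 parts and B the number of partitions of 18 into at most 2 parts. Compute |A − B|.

39

Partitions of 18 into exactly 7 parts: 49.
Partitions of 18 into at most 2 parts: 10.
|49 − 10| = 39.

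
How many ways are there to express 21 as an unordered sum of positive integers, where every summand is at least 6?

9

Listing the qualifying partitions of 21:
21
15, 6
14, 7
13, 8
12, 9
11, 10
9, 6, 6
8, 7, 6
7, 7, 7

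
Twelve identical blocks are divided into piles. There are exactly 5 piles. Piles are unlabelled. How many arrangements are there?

13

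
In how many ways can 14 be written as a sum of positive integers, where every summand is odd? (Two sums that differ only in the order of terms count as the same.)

They are:
1,13
3,11
1,1,1,11
5,9
1,1,3,9
1,1,1,1,1,9
7,7
1,1,5,7
1,3,3,7
1,1,1,1,3,7
1,1,1,1,1,1,1,7
1,3,5,5
1,1,1,1,5,5
3,3,3,5
1,1,1,3,3,5
1,1,1,1,1,1,3,5
1,1,1,1,1,1,1,1,1,5
1,1,3,3,3,3
1,1,1,1,1,3,3,3
1,1,1,1,1,1,1,1,3,3
1,1,1,1,1,1,1,1,1,1,1,3
1,1,1,1,1,1,1,1,1,1,1,1,1,1
That's 22 in total.

22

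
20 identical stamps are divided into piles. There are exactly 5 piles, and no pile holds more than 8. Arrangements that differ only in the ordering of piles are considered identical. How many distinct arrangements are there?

A partial list (first 12 by largest part):
8,8,2,1,1
8,7,3,1,1
8,7,2,2,1
8,6,4,1,1
8,6,3,2,1
8,6,2,2,2
8,5,5,1,1
8,5,4,2,1
8,5,3,3,1
8,5,3,2,2
8,4,4,3,1
8,4,4,2,2
…and 34 more, for 46 total.

46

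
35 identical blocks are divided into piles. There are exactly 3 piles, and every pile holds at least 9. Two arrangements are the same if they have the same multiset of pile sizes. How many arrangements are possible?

They are:
17,9,9
16,10,9
15,11,9
15,10,10
14,12,9
14,11,10
13,13,9
13,12,10
13,11,11
12,12,11
That's 10 in total.

10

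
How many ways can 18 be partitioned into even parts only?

30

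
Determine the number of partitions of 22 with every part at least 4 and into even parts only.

Enumerating:
22
18, 4
16, 6
14, 8
14, 4, 4
12, 10
12, 6, 4
10, 8, 4
10, 6, 6
10, 4, 4, 4
8, 8, 6
8, 6, 4, 4
6, 6, 6, 4
6, 4, 4, 4, 4
That's 14 in total.

14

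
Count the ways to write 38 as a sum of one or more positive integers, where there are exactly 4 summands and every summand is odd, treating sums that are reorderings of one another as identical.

72

Counting exhaustively, 72 partitions satisfy the conditions.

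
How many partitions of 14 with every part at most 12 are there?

Enumerating by decreasing first part gives 133 partitions in all.

133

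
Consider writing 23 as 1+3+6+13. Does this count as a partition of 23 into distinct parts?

Yes

The parts sum to 23, and the condition 'all summands are distinct' holds.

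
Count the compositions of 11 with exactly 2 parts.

10

Equivalently, choose which 1 of the 10 gaps become plus signs: C(10,1) = 10.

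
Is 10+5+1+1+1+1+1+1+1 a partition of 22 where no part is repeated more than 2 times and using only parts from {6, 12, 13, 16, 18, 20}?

The parts sum to 22, and the condition 'no summand is used more than 2 times' is violated.

No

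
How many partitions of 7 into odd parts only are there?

They are:
7
5+1+1
3+3+1
3+1+1+1+1
1+1+1+1+1+1+1

5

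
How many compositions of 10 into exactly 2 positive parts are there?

Equivalently, choose which 1 of the 9 gaps become plus signs: C(9,1) = 9.

9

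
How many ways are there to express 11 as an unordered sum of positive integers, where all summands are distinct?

The partitions of 11 that satisfy the conditions:
11
1, 10
2, 9
3, 8
1, 2, 8
4, 7
1, 3, 7
5, 6
1, 4, 6
2, 3, 6
2, 4, 5
1, 2, 3, 5
Counting gives 12.

12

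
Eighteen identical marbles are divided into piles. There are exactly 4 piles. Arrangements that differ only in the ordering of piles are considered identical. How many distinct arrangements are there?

There are too many to list fully; the first 12 (by largest part) are:
15,1,1,1
14,2,1,1
13,3,1,1
13,2,2,1
12,4,1,1
12,3,2,1
12,2,2,2
11,5,1,1
11,4,2,1
11,3,3,1
11,3,2,2
10,6,1,1
…and 35 more, for 47 total.

47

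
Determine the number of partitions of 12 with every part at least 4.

5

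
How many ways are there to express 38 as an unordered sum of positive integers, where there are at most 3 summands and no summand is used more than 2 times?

Counting exhaustively, 140 partitions satisfy the conditions.

140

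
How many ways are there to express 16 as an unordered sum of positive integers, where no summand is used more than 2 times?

89

Systematic enumeration (by largest part, then next-largest, …) yields 89.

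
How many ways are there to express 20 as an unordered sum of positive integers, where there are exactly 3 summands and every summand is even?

Enumerating:
16 + 2 + 2
14 + 4 + 2
12 + 6 + 2
12 + 4 + 4
10 + 8 + 2
10 + 6 + 4
8 + 8 + 4
8 + 6 + 6
That's 8 in total.

8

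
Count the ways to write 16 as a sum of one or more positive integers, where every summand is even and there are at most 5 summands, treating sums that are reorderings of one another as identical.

18

The partitions of 16 that satisfy the conditions:
16
2,14
4,12
2,2,12
6,10
2,4,10
2,2,2,10
8,8
2,6,8
4,4,8
2,2,4,8
2,2,2,2,8
4,6,6
2,2,6,6
2,4,4,6
2,2,2,4,6
4,4,4,4
2,2,4,4,4
Counting gives 18.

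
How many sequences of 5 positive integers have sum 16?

Equivalently, choose which 4 of the 15 gaps become plus signs: C(15,4) = 1365.

1365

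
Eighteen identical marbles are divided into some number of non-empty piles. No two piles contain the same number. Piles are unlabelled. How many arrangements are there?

46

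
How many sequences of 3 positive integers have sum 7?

15

By stars and bars with positive parts, the count is C(6,2) = 15.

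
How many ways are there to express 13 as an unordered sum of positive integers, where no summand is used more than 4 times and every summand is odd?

They are:
13
11,1,1
9,3,1
9,1,1,1,1
7,5,1
7,3,3
7,3,1,1,1
5,5,3
5,5,1,1,1
5,3,3,1,1
3,3,3,3,1
3,3,3,1,1,1,1
That's 12 in total.

12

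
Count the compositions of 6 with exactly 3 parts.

10

By stars and bars with positive parts, the count is C(5,2) = 10.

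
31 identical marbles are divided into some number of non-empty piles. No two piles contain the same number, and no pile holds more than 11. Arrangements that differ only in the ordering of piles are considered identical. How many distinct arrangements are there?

69

There are too many to list fully; the first 12 (by largest part) are:
11+10+9+1
11+10+8+2
11+10+7+3
11+10+7+2+1
11+10+6+4
11+10+6+3+1
11+10+5+4+1
11+10+5+3+2
11+10+4+3+2+1
11+9+8+3
11+9+8+2+1
11+9+7+4
…and 57 more, for 69 total.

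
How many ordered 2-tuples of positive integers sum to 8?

7

A composition of 8 into 2 positive parts is chosen by placing 1 dividers among the 7 gaps between 8 units: C(7,1) = 7.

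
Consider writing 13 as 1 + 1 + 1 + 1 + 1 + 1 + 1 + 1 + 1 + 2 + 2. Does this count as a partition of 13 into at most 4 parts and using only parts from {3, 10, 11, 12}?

The parts sum to 13, and the condition 'there are at most 4 summands' is violated.

No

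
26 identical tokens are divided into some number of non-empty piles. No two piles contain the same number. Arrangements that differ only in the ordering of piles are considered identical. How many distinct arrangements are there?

A full systematic count gives 165.

165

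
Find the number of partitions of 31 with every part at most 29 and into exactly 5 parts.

427

Systematic enumeration (by largest part, then next-largest, …) yields 427.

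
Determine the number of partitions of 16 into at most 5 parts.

101

Counting exhaustively, 101 partitions satisfy the conditions.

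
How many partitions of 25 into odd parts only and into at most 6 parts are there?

47

There are too many to list fully; the first 12 (by largest part) are:
25
23+1+1
21+3+1
21+1+1+1+1
19+5+1
19+3+3
19+3+1+1+1
17+7+1
17+5+3
17+5+1+1+1
17+3+3+1+1
15+9+1
…and 35 more, for 47 total.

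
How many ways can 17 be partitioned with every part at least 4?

They are:
17
13,4
12,5
11,6
10,7
9,8
9,4,4
8,5,4
7,6,4
7,5,5
6,6,5
5,4,4,4
Counting gives 12.

12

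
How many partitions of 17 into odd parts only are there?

A partial list (first 12 by largest part):
17
1,1,15
1,3,13
1,1,1,1,13
1,5,11
3,3,11
1,1,1,3,11
1,1,1,1,1,1,11
1,7,9
3,5,9
1,1,1,5,9
1,1,3,3,9
…and 26 more, for 38 total.

38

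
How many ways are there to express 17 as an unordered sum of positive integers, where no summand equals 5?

220

Enumerating by decreasing first part gives 220 partitions in all.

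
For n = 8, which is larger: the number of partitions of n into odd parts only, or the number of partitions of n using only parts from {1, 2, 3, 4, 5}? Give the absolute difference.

12

Partitions of 8 into odd parts only: 6.
Partitions of 8 using only parts from {1, 2, 3, 4, 5}: 18.
|6 − 18| = 12.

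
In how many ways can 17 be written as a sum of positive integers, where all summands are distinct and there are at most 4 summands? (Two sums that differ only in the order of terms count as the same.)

There are too many to list fully; the first 12 (by largest part) are:
17
16,1
15,2
14,3
14,2,1
13,4
13,3,1
12,5
12,4,1
12,3,2
11,6
11,5,1
…and 24 more, for 36 total.

36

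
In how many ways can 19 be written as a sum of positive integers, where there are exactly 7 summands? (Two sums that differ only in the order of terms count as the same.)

65

A partial list (first 12 by largest part):
13 + 1 + 1 + 1 + 1 + 1 + 1
12 + 2 + 1 + 1 + 1 + 1 + 1
11 + 3 + 1 + 1 + 1 + 1 + 1
11 + 2 + 2 + 1 + 1 + 1 + 1
10 + 4 + 1 + 1 + 1 + 1 + 1
10 + 3 + 2 + 1 + 1 + 1 + 1
10 + 2 + 2 + 2 + 1 + 1 + 1
9 + 5 + 1 + 1 + 1 + 1 + 1
9 + 4 + 2 + 1 + 1 + 1 + 1
9 + 3 + 3 + 1 + 1 + 1 + 1
9 + 3 + 2 + 2 + 1 + 1 + 1
9 + 2 + 2 + 2 + 2 + 1 + 1
…and 53 more, for 65 total.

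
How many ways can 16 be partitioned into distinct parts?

32

There are too many to list fully; the first 12 (by largest part) are:
16
15+1
14+2
13+3
13+2+1
12+4
12+3+1
11+5
11+4+1
11+3+2
10+6
10+5+1
…and 20 more, for 32 total.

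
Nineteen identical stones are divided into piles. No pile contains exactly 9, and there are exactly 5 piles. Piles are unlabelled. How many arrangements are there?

A partial list (first 12 by largest part):
1, 1, 1, 1, 15
1, 1, 1, 2, 14
1, 1, 1, 3, 13
1, 1, 2, 2, 13
1, 1, 1, 4, 12
1, 1, 2, 3, 12
1, 2, 2, 2, 12
1, 1, 1, 5, 11
1, 1, 2, 4, 11
1, 1, 3, 3, 11
1, 2, 2, 3, 11
2, 2, 2, 2, 11
…and 49 more, for 61 total.

61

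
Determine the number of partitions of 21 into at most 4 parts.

120

A full systematic count gives 120.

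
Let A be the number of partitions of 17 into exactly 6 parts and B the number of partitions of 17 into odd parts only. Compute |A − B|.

6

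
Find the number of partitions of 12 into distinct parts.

15

Enumerating:
12
11 + 1
10 + 2
9 + 3
9 + 2 + 1
8 + 4
8 + 3 + 1
7 + 5
7 + 4 + 1
7 + 3 + 2
6 + 5 + 1
6 + 4 + 2
6 + 3 + 2 + 1
5 + 4 + 3
5 + 4 + 2 + 1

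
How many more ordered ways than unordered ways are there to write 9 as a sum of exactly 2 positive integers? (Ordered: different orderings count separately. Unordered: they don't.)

4

Ordered (compositions into 2 parts): C(8,1) = 8.
Unordered (partitions into 2 parts): 4.
Difference: 8 − 4 = 4.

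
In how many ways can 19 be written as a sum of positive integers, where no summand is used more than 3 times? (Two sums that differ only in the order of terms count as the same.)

Direct enumeration gives 258 partitions.

258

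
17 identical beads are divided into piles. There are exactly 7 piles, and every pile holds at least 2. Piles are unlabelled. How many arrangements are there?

3

Enumerating:
5 + 2 + 2 + 2 + 2 + 2 + 2
4 + 3 + 2 + 2 + 2 + 2 + 2
3 + 3 + 3 + 2 + 2 + 2 + 2
Counting gives 3.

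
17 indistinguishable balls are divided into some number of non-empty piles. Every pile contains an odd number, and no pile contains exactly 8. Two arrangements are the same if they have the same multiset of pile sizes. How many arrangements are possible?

A partial list (first 12 by largest part):
17
1+1+15
1+3+13
1+1+1+1+13
1+5+11
3+3+11
1+1+1+3+11
1+1+1+1+1+1+11
1+7+9
3+5+9
1+1+1+5+9
1+1+3+3+9
…and 26 more, for 38 total.

38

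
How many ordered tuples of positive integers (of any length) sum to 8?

There are 7 gaps and each independently is a cut or not, giving 2^7 = 128.

128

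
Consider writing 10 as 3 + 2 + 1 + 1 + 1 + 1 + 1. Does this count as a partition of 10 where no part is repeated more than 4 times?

No

The parts sum to 10, and the condition 'no summand is used more than 4 times' is violated.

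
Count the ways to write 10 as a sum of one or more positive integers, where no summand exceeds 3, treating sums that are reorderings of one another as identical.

The partitions of 10 that satisfy the conditions:
3 + 3 + 3 + 1
3 + 3 + 2 + 2
3 + 3 + 2 + 1 + 1
3 + 3 + 1 + 1 + 1 + 1
3 + 2 + 2 + 2 + 1
3 + 2 + 2 + 1 + 1 + 1
3 + 2 + 1 + 1 + 1 + 1 + 1
3 + 1 + 1 + 1 + 1 + 1 + 1 + 1
2 + 2 + 2 + 2 + 2
2 + 2 + 2 + 2 + 1 + 1
2 + 2 + 2 + 1 + 1 + 1 + 1
2 + 2 + 1 + 1 + 1 + 1 + 1 + 1
2 + 1 + 1 + 1 + 1 + 1 + 1 + 1 + 1
1 + 1 + 1 + 1 + 1 + 1 + 1 + 1 + 1 + 1

14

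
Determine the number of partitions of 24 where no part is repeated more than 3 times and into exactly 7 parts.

Direct enumeration gives 129 partitions.

129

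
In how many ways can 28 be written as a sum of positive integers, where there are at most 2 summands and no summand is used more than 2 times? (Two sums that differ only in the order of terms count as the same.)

The partitions of 28 that satisfy the conditions:
28
27+1
26+2
25+3
24+4
23+5
22+6
21+7
20+8
19+9
18+10
17+11
16+12
15+13
14+14

15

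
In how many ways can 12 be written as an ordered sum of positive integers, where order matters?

2048

There are 11 gaps and each independently is a cut or not, giving 2^11 = 2048.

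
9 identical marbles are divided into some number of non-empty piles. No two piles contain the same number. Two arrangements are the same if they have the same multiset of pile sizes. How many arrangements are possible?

8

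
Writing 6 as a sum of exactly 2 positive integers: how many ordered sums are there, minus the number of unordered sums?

Ordered (compositions into 2 parts): C(5,1) = 5.
Unordered (partitions into 2 parts): 3.
Difference: 5 − 3 = 2.

2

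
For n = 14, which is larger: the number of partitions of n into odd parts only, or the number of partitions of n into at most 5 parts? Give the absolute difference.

48

Partitions of 14 into odd parts only: 22.
Partitions of 14 into at most 5 parts: 70.
|22 − 70| = 48.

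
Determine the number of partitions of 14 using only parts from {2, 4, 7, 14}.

The partitions of 14 that satisfy the conditions:
14
7, 7
4, 4, 4, 2
4, 4, 2, 2, 2
4, 2, 2, 2, 2, 2
2, 2, 2, 2, 2, 2, 2
Counting gives 6.

6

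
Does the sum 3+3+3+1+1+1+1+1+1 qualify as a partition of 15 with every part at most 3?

The parts sum to 15, and the condition 'no summand exceeds 3' holds.

Yes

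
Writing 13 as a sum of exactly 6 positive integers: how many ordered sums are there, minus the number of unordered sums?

Compositions: C(12,5) = 792.
Partitions of 13 into exactly 6 parts: 14.
Difference: 792 − 14 = 778.

778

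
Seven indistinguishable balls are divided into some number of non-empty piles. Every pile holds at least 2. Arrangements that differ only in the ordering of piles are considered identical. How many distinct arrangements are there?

4

The partitions of 7 that satisfy the conditions:
7
5 + 2
4 + 3
3 + 2 + 2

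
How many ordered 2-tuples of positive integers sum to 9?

By stars and bars with positive parts, the count is C(8,1) = 8.

8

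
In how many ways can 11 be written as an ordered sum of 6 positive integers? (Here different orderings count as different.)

By stars and bars with positive parts, the count is C(10,5) = 252.

252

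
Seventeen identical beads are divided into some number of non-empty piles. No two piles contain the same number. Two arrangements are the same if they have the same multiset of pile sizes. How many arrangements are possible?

There are too many to list fully; the first 12 (by largest part) are:
17
16 + 1
15 + 2
14 + 3
14 + 2 + 1
13 + 4
13 + 3 + 1
12 + 5
12 + 4 + 1
12 + 3 + 2
11 + 6
11 + 5 + 1
…and 26 more, for 38 total.

38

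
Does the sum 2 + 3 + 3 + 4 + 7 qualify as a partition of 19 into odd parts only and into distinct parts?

No

The parts sum to 19, and the condition 'every summand is odd' is violated.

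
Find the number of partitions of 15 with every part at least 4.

They are:
15
11,4
10,5
9,6
8,7
7,4,4
6,5,4
5,5,5

8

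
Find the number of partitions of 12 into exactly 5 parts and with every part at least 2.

Listing the qualifying partitions of 12:
4,2,2,2,2
3,3,2,2,2
Counting gives 2.

2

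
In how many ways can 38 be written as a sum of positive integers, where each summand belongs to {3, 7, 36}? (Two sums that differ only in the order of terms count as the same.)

2

Enumerating:
7, 7, 7, 7, 7, 3
7, 7, 3, 3, 3, 3, 3, 3, 3, 3
Counting gives 2.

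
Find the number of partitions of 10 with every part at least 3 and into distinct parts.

3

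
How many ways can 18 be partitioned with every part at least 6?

6

They are:
18
12 + 6
11 + 7
10 + 8
9 + 9
6 + 6 + 6
That's 6 in total.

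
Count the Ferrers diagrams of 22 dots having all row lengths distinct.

There are 89 such partitions.

89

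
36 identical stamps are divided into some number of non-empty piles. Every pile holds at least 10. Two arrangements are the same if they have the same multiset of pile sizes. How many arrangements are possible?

Listing the qualifying partitions of 36:
36
26 + 10
25 + 11
24 + 12
23 + 13
22 + 14
21 + 15
20 + 16
19 + 17
18 + 18
16 + 10 + 10
15 + 11 + 10
14 + 12 + 10
14 + 11 + 11
13 + 13 + 10
13 + 12 + 11
12 + 12 + 12

17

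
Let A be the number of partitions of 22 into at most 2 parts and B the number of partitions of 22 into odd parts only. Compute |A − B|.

77

Partitions of 22 into at most 2 parts: 12.
Partitions of 22 into odd parts only: 89.
|12 − 89| = 77.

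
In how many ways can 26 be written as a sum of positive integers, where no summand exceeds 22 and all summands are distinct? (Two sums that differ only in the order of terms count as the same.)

Systematic enumeration (by largest part, then next-largest, …) yields 160.

160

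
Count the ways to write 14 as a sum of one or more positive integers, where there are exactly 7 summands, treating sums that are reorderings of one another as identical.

Enumerating:
1+1+1+1+1+1+8
1+1+1+1+1+2+7
1+1+1+1+1+3+6
1+1+1+1+2+2+6
1+1+1+1+1+4+5
1+1+1+1+2+3+5
1+1+1+2+2+2+5
1+1+1+1+2+4+4
1+1+1+1+3+3+4
1+1+1+2+2+3+4
1+1+2+2+2+2+4
1+1+1+2+3+3+3
1+1+2+2+2+3+3
1+2+2+2+2+2+3
2+2+2+2+2+2+2
Counting gives 15.

15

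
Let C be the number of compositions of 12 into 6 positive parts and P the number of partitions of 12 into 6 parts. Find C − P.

Ordered (compositions into 6 parts): C(11,5) = 462.
Unordered (partitions into 6 parts): 11.
Difference: 462 − 11 = 451.

451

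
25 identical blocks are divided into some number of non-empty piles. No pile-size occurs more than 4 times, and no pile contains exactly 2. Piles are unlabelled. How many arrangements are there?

441

Systematic enumeration (by largest part, then next-largest, …) yields 441.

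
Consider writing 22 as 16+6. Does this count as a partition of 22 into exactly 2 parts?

Yes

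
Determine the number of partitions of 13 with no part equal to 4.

There are 71 such partitions.

71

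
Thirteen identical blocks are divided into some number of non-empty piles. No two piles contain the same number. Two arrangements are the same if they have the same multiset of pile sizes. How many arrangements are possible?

18

Enumerating:
13
12 + 1
11 + 2
10 + 3
10 + 2 + 1
9 + 4
9 + 3 + 1
8 + 5
8 + 4 + 1
8 + 3 + 2
7 + 6
7 + 5 + 1
7 + 4 + 2
7 + 3 + 2 + 1
6 + 5 + 2
6 + 4 + 3
6 + 4 + 2 + 1
5 + 4 + 3 + 1
Counting gives 18.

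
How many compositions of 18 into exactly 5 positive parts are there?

2380

Equivalently, choose which 4 of the 17 gaps become plus signs: C(17,4) = 2380.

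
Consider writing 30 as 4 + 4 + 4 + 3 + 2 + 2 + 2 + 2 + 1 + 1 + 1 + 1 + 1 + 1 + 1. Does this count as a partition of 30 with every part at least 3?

No

The parts sum to 30, and the condition 'every summand is at least 3' is violated.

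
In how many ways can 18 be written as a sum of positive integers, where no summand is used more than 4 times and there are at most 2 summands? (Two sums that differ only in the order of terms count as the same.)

They are:
18
17 + 1
16 + 2
15 + 3
14 + 4
13 + 5
12 + 6
11 + 7
10 + 8
9 + 9
Counting gives 10.

10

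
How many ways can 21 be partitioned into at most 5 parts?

A full systematic count gives 221.

221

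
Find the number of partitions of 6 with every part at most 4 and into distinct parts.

2

Enumerating:
4,2
3,2,1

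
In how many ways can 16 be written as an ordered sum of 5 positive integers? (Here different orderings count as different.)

A composition of 16 into 5 positive parts is chosen by placing 4 dividers among the 15 gaps between 16 units: C(15,4) = 1365.

1365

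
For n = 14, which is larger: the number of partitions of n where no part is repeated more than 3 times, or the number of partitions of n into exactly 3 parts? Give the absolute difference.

Partitions of 14 where no part is repeated more than 3 times: 82.
Partitions of 14 into exactly 3 parts: 16.
|82 − 16| = 66.

66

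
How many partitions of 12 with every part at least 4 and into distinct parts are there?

3

They are:
12
8,4
7,5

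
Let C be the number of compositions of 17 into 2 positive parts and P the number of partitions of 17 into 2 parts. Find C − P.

Ordered (compositions into 2 parts): C(16,1) = 16.
Unordered (partitions into 2 parts): 8.
Difference: 16 − 8 = 8.

8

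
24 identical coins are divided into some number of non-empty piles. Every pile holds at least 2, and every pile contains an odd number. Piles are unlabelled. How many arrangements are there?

They are:
21,3
19,5
17,7
15,9
15,3,3,3
13,11
13,5,3,3
11,7,3,3
11,5,5,3
9,9,3,3
9,7,5,3
9,5,5,5
9,3,3,3,3,3
7,7,7,3
7,7,5,5
7,5,3,3,3,3
5,5,5,3,3,3
3,3,3,3,3,3,3,3

18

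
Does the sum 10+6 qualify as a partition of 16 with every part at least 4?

Yes

The parts sum to 16, and the condition 'every summand is at least 4' holds.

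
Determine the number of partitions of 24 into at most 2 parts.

13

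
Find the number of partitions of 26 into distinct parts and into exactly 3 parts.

44

There are too many to list fully; the first 12 (by largest part) are:
1, 2, 23
1, 3, 22
1, 4, 21
2, 3, 21
1, 5, 20
2, 4, 20
1, 6, 19
2, 5, 19
3, 4, 19
1, 7, 18
2, 6, 18
3, 5, 18
…and 32 more, for 44 total.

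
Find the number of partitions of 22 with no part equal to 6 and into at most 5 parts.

Counting exhaustively, 191 partitions satisfy the conditions.

191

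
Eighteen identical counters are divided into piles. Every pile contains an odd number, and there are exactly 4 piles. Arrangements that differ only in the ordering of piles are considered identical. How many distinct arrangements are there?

11

Listing the qualifying partitions of 18:
1+1+1+15
1+1+3+13
1+1+5+11
1+3+3+11
1+1+7+9
1+3+5+9
3+3+3+9
1+3+7+7
1+5+5+7
3+3+5+7
3+5+5+5
That's 11 in total.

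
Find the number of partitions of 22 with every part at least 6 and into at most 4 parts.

They are:
22
16, 6
15, 7
14, 8
13, 9
12, 10
11, 11
10, 6, 6
9, 7, 6
8, 8, 6
8, 7, 7

11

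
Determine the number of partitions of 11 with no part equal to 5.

There are too many to list fully; the first 12 (by largest part) are:
11
1 + 10
2 + 9
1 + 1 + 9
3 + 8
1 + 2 + 8
1 + 1 + 1 + 8
4 + 7
1 + 3 + 7
2 + 2 + 7
1 + 1 + 2 + 7
1 + 1 + 1 + 1 + 7
…and 33 more, for 45 total.

45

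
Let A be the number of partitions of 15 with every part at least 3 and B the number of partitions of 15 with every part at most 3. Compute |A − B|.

Partitions of 15 with every part at least 3: 17.
Partitions of 15 with every part at most 3: 27.
|17 − 27| = 10.

10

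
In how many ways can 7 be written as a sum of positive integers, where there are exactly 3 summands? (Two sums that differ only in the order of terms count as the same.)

The partitions of 7 that satisfy the conditions:
1+1+5
1+2+4
1+3+3
2+2+3

4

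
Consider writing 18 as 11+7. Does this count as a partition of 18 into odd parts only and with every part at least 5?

The parts sum to 18, and the condition 'every summand is odd' holds; the condition 'every summand is at least 5' holds.

Yes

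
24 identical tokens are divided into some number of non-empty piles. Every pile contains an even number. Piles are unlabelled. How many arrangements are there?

Systematic enumeration (by largest part, then next-largest, …) yields 77.

77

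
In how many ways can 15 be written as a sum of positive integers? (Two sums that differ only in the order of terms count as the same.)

176

There are 176 such partitions.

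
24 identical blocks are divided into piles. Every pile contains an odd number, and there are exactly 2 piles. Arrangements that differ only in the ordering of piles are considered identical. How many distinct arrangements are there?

6

Enumerating:
23+1
21+3
19+5
17+7
15+9
13+11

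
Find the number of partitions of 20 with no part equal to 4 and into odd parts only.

There are too many to list fully; the first 12 (by largest part) are:
19, 1
17, 3
17, 1, 1, 1
15, 5
15, 3, 1, 1
15, 1, 1, 1, 1, 1
13, 7
13, 5, 1, 1
13, 3, 3, 1
13, 3, 1, 1, 1, 1
13, 1, 1, 1, 1, 1, 1, 1
11, 9
…and 52 more, for 64 total.

64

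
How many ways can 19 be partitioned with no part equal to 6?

Direct enumeration gives 389 partitions.

389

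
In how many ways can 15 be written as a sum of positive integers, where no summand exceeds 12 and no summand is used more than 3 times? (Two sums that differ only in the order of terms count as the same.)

There are 101 such partitions.

101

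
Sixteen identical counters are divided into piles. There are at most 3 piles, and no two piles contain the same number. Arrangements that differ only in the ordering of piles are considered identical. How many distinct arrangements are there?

22

Listing the qualifying partitions of 16:
16
15 + 1
14 + 2
13 + 3
13 + 2 + 1
12 + 4
12 + 3 + 1
11 + 5
11 + 4 + 1
11 + 3 + 2
10 + 6
10 + 5 + 1
10 + 4 + 2
9 + 7
9 + 6 + 1
9 + 5 + 2
9 + 4 + 3
8 + 7 + 1
8 + 6 + 2
8 + 5 + 3
7 + 6 + 3
7 + 5 + 4
Counting gives 22.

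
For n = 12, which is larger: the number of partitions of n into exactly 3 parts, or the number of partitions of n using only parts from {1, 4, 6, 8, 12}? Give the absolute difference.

2

Partitions of 12 into exactly 3 parts: 12.
Partitions of 12 using only parts from {1, 4, 6, 8, 12}: 10.
|12 − 10| = 2.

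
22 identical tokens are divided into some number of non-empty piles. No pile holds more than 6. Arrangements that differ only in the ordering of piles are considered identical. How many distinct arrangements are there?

391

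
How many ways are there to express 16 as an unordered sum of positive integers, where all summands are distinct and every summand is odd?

5

Enumerating:
15 + 1
13 + 3
11 + 5
9 + 7
7 + 5 + 3 + 1
Counting gives 5.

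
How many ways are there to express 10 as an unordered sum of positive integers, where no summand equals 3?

There are too many to list fully; the first 12 (by largest part) are:
10
9+1
8+2
8+1+1
7+2+1
7+1+1+1
6+4
6+2+2
6+2+1+1
6+1+1+1+1
5+5
5+4+1
…and 15 more, for 27 total.

27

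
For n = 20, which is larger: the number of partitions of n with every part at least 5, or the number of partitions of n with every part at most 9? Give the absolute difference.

475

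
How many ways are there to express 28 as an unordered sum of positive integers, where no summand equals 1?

708

Counting exhaustively, 708 partitions satisfy the conditions.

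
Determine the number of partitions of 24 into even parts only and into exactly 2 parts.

6

The partitions of 24 that satisfy the conditions:
22,2
20,4
18,6
16,8
14,10
12,12
Counting gives 6.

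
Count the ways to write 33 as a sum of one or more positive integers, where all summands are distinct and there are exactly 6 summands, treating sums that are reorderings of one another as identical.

A partial list (first 12 by largest part):
18+5+4+3+2+1
17+6+4+3+2+1
16+7+4+3+2+1
16+6+5+3+2+1
15+8+4+3+2+1
15+7+5+3+2+1
15+6+5+4+2+1
14+9+4+3+2+1
14+8+5+3+2+1
14+7+6+3+2+1
14+7+5+4+2+1
14+6+5+4+3+1
…and 46 more, for 58 total.

58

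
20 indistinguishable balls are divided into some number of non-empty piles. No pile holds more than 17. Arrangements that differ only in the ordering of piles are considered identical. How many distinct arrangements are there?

623

Systematic enumeration (by largest part, then next-largest, …) yields 623.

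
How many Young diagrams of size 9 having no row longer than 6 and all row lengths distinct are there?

5

Enumerating:
6+3
6+2+1
5+4
5+3+1
4+3+2
That's 5 in total.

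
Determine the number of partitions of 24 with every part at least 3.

Direct enumeration gives 110 partitions.

110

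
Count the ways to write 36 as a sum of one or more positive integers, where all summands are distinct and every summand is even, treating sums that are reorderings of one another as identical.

A partial list (first 12 by largest part):
36
34, 2
32, 4
30, 6
30, 4, 2
28, 8
28, 6, 2
26, 10
26, 8, 2
26, 6, 4
24, 12
24, 10, 2
…and 34 more, for 46 total.

46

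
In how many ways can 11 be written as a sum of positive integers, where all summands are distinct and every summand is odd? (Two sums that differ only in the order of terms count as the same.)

2

They are:
11
1 + 3 + 7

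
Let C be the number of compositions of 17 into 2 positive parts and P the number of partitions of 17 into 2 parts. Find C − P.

8

Ordered (compositions into 2 parts): C(16,1) = 16.
Unordered (partitions into 2 parts): 8.
Difference: 16 − 8 = 8.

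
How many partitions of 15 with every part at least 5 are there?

Listing the qualifying partitions of 15:
15
5,10
6,9
7,8
5,5,5
That's 5 in total.

5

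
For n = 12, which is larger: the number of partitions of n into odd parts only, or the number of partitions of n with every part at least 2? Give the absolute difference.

Partitions of 12 into odd parts only: 15.
Partitions of 12 with every part at least 2: 21.
|15 − 21| = 6.

6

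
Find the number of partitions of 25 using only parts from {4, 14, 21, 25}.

2

Enumerating:
25
4,21
That's 2 in total.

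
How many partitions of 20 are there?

627

Direct enumeration gives 627 partitions.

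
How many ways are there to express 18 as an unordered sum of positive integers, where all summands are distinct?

There are too many to list fully; the first 12 (by largest part) are:
18
1, 17
2, 16
3, 15
1, 2, 15
4, 14
1, 3, 14
5, 13
1, 4, 13
2, 3, 13
6, 12
1, 5, 12
…and 34 more, for 46 total.

46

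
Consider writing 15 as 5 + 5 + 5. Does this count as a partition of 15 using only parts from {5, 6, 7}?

Yes

The parts sum to 15, and the condition 'each summand belongs to {5, 6, 7}' holds.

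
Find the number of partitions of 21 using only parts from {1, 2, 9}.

Listing the qualifying partitions of 21:
9+9+2+1
9+9+1+1+1
9+2+2+2+2+2+2
9+2+2+2+2+2+1+1
9+2+2+2+2+1+1+1+1
9+2+2+2+1+1+1+1+1+1
9+2+2+1+1+1+1+1+1+1+1
9+2+1+1+1+1+1+1+1+1+1+1
9+1+1+1+1+1+1+1+1+1+1+1+1
2+2+2+2+2+2+2+2+2+2+1
2+2+2+2+2+2+2+2+2+1+1+1
2+2+2+2+2+2+2+2+1+1+1+1+1
2+2+2+2+2+2+2+1+1+1+1+1+1+1
2+2+2+2+2+2+1+1+1+1+1+1+1+1+1
2+2+2+2+2+1+1+1+1+1+1+1+1+1+1+1
2+2+2+2+1+1+1+1+1+1+1+1+1+1+1+1+1
2+2+2+1+1+1+1+1+1+1+1+1+1+1+1+1+1+1
2+2+1+1+1+1+1+1+1+1+1+1+1+1+1+1+1+1+1
2+1+1+1+1+1+1+1+1+1+1+1+1+1+1+1+1+1+1+1
1+1+1+1+1+1+1+1+1+1+1+1+1+1+1+1+1+1+1+1+1
Counting gives 20.

20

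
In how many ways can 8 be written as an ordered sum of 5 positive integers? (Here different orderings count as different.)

A composition of 8 into 5 positive parts is chosen by placing 4 dividers among the 7 gaps between 8 units: C(7,4) = 35.

35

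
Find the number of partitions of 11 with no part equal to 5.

45

There are too many to list fully; the first 12 (by largest part) are:
11
10,1
9,2
9,1,1
8,3
8,2,1
8,1,1,1
7,4
7,3,1
7,2,2
7,2,1,1
7,1,1,1,1
…and 33 more, for 45 total.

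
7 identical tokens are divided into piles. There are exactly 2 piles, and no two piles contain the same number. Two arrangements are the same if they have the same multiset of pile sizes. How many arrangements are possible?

3

The partitions of 7 that satisfy the conditions:
6, 1
5, 2
4, 3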